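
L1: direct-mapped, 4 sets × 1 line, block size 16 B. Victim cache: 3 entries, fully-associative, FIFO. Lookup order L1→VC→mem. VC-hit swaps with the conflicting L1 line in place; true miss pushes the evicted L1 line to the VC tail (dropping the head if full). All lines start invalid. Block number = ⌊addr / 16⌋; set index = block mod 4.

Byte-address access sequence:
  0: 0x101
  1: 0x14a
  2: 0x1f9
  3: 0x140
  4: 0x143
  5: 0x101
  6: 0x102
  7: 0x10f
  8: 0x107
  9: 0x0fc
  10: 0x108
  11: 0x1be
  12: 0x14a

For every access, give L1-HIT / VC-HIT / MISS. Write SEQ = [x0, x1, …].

0: 0x101 (blk 16, set 0) → MISS  vc=[]
1: 0x14a (blk 20, set 0) → MISS  vc=[16]
2: 0x1f9 (blk 31, set 3) → MISS  vc=[16]
3: 0x140 (blk 20, set 0) → L1-HIT  vc=[16]
4: 0x143 (blk 20, set 0) → L1-HIT  vc=[16]
5: 0x101 (blk 16, set 0) → VC-HIT  vc=[20]
6: 0x102 (blk 16, set 0) → L1-HIT  vc=[20]
7: 0x10f (blk 16, set 0) → L1-HIT  vc=[20]
8: 0x107 (blk 16, set 0) → L1-HIT  vc=[20]
9: 0xfc (blk 15, set 3) → MISS  vc=[20, 31]
10: 0x108 (blk 16, set 0) → L1-HIT  vc=[20, 31]
11: 0x1be (blk 27, set 3) → MISS  vc=[20, 31, 15]
12: 0x14a (blk 20, set 0) → VC-HIT  vc=[16, 31, 15]

SEQ = [MISS, MISS, MISS, L1-HIT, L1-HIT, VC-HIT, L1-HIT, L1-HIT, L1-HIT, MISS, L1-HIT, MISS, VC-HIT]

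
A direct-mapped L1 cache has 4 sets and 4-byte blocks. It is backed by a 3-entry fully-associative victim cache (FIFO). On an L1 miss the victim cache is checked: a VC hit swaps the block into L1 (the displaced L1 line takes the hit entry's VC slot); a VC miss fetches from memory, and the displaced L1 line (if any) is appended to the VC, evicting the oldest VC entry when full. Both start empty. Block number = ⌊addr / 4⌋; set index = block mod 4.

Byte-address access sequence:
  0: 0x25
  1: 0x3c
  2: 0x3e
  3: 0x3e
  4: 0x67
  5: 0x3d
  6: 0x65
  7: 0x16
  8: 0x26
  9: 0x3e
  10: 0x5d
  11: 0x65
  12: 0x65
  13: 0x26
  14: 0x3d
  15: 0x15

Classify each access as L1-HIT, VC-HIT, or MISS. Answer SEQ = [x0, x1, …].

  [0] addr=0x25 blk=9 s=1: MISS | VC []
  [1] addr=0x3c blk=15 s=3: MISS | VC []
  [2] addr=0x3e blk=15 s=3: L1-HIT | VC []
  [3] addr=0x3e blk=15 s=3: L1-HIT | VC []
  [4] addr=0x67 blk=25 s=1: MISS | VC [9]
  [5] addr=0x3d blk=15 s=3: L1-HIT | VC [9]
  [6] addr=0x65 blk=25 s=1: L1-HIT | VC [9]
  [7] addr=0x16 blk=5 s=1: MISS | VC [9, 25]
  [8] addr=0x26 blk=9 s=1: VC-HIT | VC [5, 25]
  [9] addr=0x3e blk=15 s=3: L1-HIT | VC [5, 25]
  [10] addr=0x5d blk=23 s=3: MISS | VC [5, 25, 15]
  [11] addr=0x65 blk=25 s=1: VC-HIT | VC [5, 9, 15]
  [12] addr=0x65 blk=25 s=1: L1-HIT | VC [5, 9, 15]
  [13] addr=0x26 blk=9 s=1: VC-HIT | VC [5, 25, 15]
  [14] addr=0x3d blk=15 s=3: VC-HIT | VC [5, 25, 23]
  [15] addr=0x15 blk=5 s=1: VC-HIT | VC [9, 25, 23]

SEQ = [MISS, MISS, L1-HIT, L1-HIT, MISS, L1-HIT, L1-HIT, MISS, VC-HIT, L1-HIT, MISS, VC-HIT, L1-HIT, VC-HIT, VC-HIT, VC-HIT]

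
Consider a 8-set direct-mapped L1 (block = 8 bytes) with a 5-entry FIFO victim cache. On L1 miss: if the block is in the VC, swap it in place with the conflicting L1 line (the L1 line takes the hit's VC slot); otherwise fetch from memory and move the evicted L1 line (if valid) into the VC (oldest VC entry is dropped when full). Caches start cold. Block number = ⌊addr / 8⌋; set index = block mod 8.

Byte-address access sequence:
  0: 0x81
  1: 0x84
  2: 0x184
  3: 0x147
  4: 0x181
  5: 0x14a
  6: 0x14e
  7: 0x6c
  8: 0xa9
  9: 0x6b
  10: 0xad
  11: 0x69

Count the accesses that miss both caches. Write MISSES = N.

#0 0x81→b16/s0 MISS; vc=[]
#1 0x84→b16/s0 L1-HIT; vc=[]
#2 0x184→b48/s0 MISS; vc=[16]
#3 0x147→b40/s0 MISS; vc=[16,48]
#4 0x181→b48/s0 VC-HIT; vc=[16,40]
#5 0x14a→b41/s1 MISS; vc=[16,40]
#6 0x14e→b41/s1 L1-HIT; vc=[16,40]
#7 0x6c→b13/s5 MISS; vc=[16,40]
#8 0xa9→b21/s5 MISS; vc=[16,40,13]
#9 0x6b→b13/s5 VC-HIT; vc=[16,40,21]
#10 0xad→b21/s5 VC-HIT; vc=[16,40,13]
#11 0x69→b13/s5 VC-HIT; vc=[16,40,21]

MISSES = 6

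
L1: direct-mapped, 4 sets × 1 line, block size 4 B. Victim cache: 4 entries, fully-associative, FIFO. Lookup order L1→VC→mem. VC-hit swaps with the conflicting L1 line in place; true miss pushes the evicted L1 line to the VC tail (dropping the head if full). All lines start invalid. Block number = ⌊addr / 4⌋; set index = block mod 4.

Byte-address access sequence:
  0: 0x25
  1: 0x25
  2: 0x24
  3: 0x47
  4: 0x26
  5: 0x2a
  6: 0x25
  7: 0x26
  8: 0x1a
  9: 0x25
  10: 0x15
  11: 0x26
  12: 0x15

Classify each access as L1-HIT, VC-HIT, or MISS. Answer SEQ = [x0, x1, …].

  [0] addr=0x25 blk=9 s=1: MISS | VC []
  [1] addr=0x25 blk=9 s=1: L1-HIT | VC []
  [2] addr=0x24 blk=9 s=1: L1-HIT | VC []
  [3] addr=0x47 blk=17 s=1: MISS | VC [9]
  [4] addr=0x26 blk=9 s=1: VC-HIT | VC [17]
  [5] addr=0x2a blk=10 s=2: MISS | VC [17]
  [6] addr=0x25 blk=9 s=1: L1-HIT | VC [17]
  [7] addr=0x26 blk=9 s=1: L1-HIT | VC [17]
  [8] addr=0x1a blk=6 s=2: MISS | VC [17, 10]
  [9] addr=0x25 blk=9 s=1: L1-HIT | VC [17, 10]
  [10] addr=0x15 blk=5 s=1: MISS | VC [17, 10, 9]
  [11] addr=0x26 blk=9 s=1: VC-HIT | VC [17, 10, 5]
  [12] addr=0x15 blk=5 s=1: VC-HIT | VC [17, 10, 9]

SEQ = [MISS, L1-HIT, L1-HIT, MISS, VC-HIT, MISS, L1-HIT, L1-HIT, MISS, L1-HIT, MISS, VC-HIT, VC-HIT]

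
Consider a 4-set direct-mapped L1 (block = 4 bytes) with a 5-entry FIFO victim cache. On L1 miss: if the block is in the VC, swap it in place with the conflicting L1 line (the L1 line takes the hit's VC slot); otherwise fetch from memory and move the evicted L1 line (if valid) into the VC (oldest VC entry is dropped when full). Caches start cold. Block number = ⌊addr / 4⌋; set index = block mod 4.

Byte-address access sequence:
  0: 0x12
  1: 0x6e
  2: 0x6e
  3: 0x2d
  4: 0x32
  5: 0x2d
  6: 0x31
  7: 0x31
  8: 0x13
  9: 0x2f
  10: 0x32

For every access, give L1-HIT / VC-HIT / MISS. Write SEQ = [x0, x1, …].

SEQ = [MISS, MISS, L1-HIT, MISS, MISS, L1-HIT, L1-HIT, L1-HIT, VC-HIT, L1-HIT, VC-HIT]

  [0] addr=0x12 blk=4 s=0: MISS | VC []
  [1] addr=0x6e blk=27 s=3: MISS | VC []
  [2] addr=0x6e blk=27 s=3: L1-HIT | VC []
  [3] addr=0x2d blk=11 s=3: MISS | VC [27]
  [4] addr=0x32 blk=12 s=0: MISS | VC [27, 4]
  [5] addr=0x2d blk=11 s=3: L1-HIT | VC [27, 4]
  [6] addr=0x31 blk=12 s=0: L1-HIT | VC [27, 4]
  [7] addr=0x31 blk=12 s=0: L1-HIT | VC [27, 4]
  [8] addr=0x13 blk=4 s=0: VC-HIT | VC [27, 12]
  [9] addr=0x2f blk=11 s=3: L1-HIT | VC [27, 12]
  [10] addr=0x32 blk=12 s=0: VC-HIT | VC [27, 4]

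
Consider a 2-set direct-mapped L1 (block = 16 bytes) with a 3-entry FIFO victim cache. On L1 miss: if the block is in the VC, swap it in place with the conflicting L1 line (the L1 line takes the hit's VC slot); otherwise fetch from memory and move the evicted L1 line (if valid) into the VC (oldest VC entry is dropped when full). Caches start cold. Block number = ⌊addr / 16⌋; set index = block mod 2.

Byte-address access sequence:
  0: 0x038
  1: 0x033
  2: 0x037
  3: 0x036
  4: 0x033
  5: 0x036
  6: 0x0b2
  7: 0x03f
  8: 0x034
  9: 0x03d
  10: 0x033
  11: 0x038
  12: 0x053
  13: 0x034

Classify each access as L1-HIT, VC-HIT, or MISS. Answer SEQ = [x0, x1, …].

  [0] addr=0x38 blk=3 s=1: MISS | VC []
  [1] addr=0x33 blk=3 s=1: L1-HIT | VC []
  [2] addr=0x37 blk=3 s=1: L1-HIT | VC []
  [3] addr=0x36 blk=3 s=1: L1-HIT | VC []
  [4] addr=0x33 blk=3 s=1: L1-HIT | VC []
  [5] addr=0x36 blk=3 s=1: L1-HIT | VC []
  [6] addr=0xb2 blk=11 s=1: MISS | VC [3]
  [7] addr=0x3f blk=3 s=1: VC-HIT | VC [11]
  [8] addr=0x34 blk=3 s=1: L1-HIT | VC [11]
  [9] addr=0x3d blk=3 s=1: L1-HIT | VC [11]
  [10] addr=0x33 blk=3 s=1: L1-HIT | VC [11]
  [11] addr=0x38 blk=3 s=1: L1-HIT | VC [11]
  [12] addr=0x53 blk=5 s=1: MISS | VC [11, 3]
  [13] addr=0x34 blk=3 s=1: VC-HIT | VC [11, 5]

SEQ = [MISS, L1-HIT, L1-HIT, L1-HIT, L1-HIT, L1-HIT, MISS, VC-HIT, L1-HIT, L1-HIT, L1-HIT, L1-HIT, MISS, VC-HIT]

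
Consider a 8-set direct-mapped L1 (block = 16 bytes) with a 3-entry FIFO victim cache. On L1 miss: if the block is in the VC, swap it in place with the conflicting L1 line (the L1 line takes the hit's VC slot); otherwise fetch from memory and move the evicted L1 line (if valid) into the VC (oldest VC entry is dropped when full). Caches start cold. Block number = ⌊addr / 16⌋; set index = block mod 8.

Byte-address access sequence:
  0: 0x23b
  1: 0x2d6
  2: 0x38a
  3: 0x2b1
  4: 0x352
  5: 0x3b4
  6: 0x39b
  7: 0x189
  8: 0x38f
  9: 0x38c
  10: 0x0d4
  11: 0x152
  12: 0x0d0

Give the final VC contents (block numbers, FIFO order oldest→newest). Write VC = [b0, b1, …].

#0 0x23b→b35/s3 MISS; vc=[]
#1 0x2d6→b45/s5 MISS; vc=[]
#2 0x38a→b56/s0 MISS; vc=[]
#3 0x2b1→b43/s3 MISS; vc=[35]
#4 0x352→b53/s5 MISS; vc=[35,45]
#5 0x3b4→b59/s3 MISS; vc=[35,45,43]
#6 0x39b→b57/s1 MISS; vc=[35,45,43]
#7 0x189→b24/s0 MISS; vc=[45,43,56]
#8 0x38f→b56/s0 VC-HIT; vc=[45,43,24]
#9 0x38c→b56/s0 L1-HIT; vc=[45,43,24]
#10 0xd4→b13/s5 MISS; vc=[43,24,53]
#11 0x152→b21/s5 MISS; vc=[24,53,13]
#12 0xd0→b13/s5 VC-HIT; vc=[24,53,21]

VC = [24, 53, 21]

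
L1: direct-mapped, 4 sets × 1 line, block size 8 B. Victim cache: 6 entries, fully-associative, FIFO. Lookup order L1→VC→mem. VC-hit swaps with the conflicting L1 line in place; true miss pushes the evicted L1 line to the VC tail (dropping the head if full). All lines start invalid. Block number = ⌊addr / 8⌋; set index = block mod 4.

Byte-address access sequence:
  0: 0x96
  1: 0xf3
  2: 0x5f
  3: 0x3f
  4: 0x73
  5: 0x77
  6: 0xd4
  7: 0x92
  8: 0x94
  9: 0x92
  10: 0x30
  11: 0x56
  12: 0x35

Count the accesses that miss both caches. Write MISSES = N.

MISSES = 8

#0 0x96→b18/s2 MISS; vc=[]
#1 0xf3→b30/s2 MISS; vc=[18]
#2 0x5f→b11/s3 MISS; vc=[18]
#3 0x3f→b7/s3 MISS; vc=[18,11]
#4 0x73→b14/s2 MISS; vc=[18,11,30]
#5 0x77→b14/s2 L1-HIT; vc=[18,11,30]
#6 0xd4→b26/s2 MISS; vc=[18,11,30,14]
#7 0x92→b18/s2 VC-HIT; vc=[26,11,30,14]
#8 0x94→b18/s2 L1-HIT; vc=[26,11,30,14]
#9 0x92→b18/s2 L1-HIT; vc=[26,11,30,14]
#10 0x30→b6/s2 MISS; vc=[26,11,30,14,18]
#11 0x56→b10/s2 MISS; vc=[26,11,30,14,18,6]
#12 0x35→b6/s2 VC-HIT; vc=[26,11,30,14,18,10]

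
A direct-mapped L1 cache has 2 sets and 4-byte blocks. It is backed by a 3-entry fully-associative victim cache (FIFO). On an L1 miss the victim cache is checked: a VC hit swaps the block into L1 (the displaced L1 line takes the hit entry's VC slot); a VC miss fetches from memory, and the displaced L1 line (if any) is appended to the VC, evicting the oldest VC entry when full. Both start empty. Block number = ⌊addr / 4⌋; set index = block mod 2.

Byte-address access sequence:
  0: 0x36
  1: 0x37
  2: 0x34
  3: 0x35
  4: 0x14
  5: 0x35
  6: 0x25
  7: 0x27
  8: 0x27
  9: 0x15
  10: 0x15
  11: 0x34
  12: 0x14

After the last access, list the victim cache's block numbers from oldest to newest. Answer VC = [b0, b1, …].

0: 0x36 (blk 13, set 1) → MISS  vc=[]
1: 0x37 (blk 13, set 1) → L1-HIT  vc=[]
2: 0x34 (blk 13, set 1) → L1-HIT  vc=[]
3: 0x35 (blk 13, set 1) → L1-HIT  vc=[]
4: 0x14 (blk 5, set 1) → MISS  vc=[13]
5: 0x35 (blk 13, set 1) → VC-HIT  vc=[5]
6: 0x25 (blk 9, set 1) → MISS  vc=[5, 13]
7: 0x27 (blk 9, set 1) → L1-HIT  vc=[5, 13]
8: 0x27 (blk 9, set 1) → L1-HIT  vc=[5, 13]
9: 0x15 (blk 5, set 1) → VC-HIT  vc=[9, 13]
10: 0x15 (blk 5, set 1) → L1-HIT  vc=[9, 13]
11: 0x34 (blk 13, set 1) → VC-HIT  vc=[9, 5]
12: 0x14 (blk 5, set 1) → VC-HIT  vc=[9, 13]

VC = [9, 13]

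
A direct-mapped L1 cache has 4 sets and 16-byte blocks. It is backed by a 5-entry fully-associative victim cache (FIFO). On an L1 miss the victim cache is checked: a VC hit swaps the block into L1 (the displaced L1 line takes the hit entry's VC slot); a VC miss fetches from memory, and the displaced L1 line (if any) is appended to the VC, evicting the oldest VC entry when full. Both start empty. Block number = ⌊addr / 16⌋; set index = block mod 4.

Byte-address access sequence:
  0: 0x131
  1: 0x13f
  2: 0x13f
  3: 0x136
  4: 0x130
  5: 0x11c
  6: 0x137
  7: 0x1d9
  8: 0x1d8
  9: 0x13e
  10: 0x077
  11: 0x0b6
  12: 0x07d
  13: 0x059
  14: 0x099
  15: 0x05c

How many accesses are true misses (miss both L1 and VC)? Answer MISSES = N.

#0 0x131→b19/s3 MISS; vc=[]
#1 0x13f→b19/s3 L1-HIT; vc=[]
#2 0x13f→b19/s3 L1-HIT; vc=[]
#3 0x136→b19/s3 L1-HIT; vc=[]
#4 0x130→b19/s3 L1-HIT; vc=[]
#5 0x11c→b17/s1 MISS; vc=[]
#6 0x137→b19/s3 L1-HIT; vc=[]
#7 0x1d9→b29/s1 MISS; vc=[17]
#8 0x1d8→b29/s1 L1-HIT; vc=[17]
#9 0x13e→b19/s3 L1-HIT; vc=[17]
#10 0x77→b7/s3 MISS; vc=[17,19]
#11 0xb6→b11/s3 MISS; vc=[17,19,7]
#12 0x7d→b7/s3 VC-HIT; vc=[17,19,11]
#13 0x59→b5/s1 MISS; vc=[17,19,11,29]
#14 0x99→b9/s1 MISS; vc=[17,19,11,29,5]
#15 0x5c→b5/s1 VC-HIT; vc=[17,19,11,29,9]

MISSES = 7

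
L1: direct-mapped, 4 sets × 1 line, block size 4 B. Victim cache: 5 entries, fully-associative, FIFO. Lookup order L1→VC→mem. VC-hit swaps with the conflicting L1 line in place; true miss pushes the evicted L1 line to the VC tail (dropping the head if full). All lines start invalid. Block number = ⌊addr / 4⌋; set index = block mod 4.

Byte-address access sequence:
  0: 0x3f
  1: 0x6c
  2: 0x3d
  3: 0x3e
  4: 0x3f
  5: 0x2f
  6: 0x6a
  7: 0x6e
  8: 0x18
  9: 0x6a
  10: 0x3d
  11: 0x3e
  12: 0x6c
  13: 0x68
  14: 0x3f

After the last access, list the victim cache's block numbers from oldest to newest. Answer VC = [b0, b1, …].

0: 0x3f (blk 15, set 3) → MISS  vc=[]
1: 0x6c (blk 27, set 3) → MISS  vc=[15]
2: 0x3d (blk 15, set 3) → VC-HIT  vc=[27]
3: 0x3e (blk 15, set 3) → L1-HIT  vc=[27]
4: 0x3f (blk 15, set 3) → L1-HIT  vc=[27]
5: 0x2f (blk 11, set 3) → MISS  vc=[27, 15]
6: 0x6a (blk 26, set 2) → MISS  vc=[27, 15]
7: 0x6e (blk 27, set 3) → VC-HIT  vc=[11, 15]
8: 0x18 (blk 6, set 2) → MISS  vc=[11, 15, 26]
9: 0x6a (blk 26, set 2) → VC-HIT  vc=[11, 15, 6]
10: 0x3d (blk 15, set 3) → VC-HIT  vc=[11, 27, 6]
11: 0x3e (blk 15, set 3) → L1-HIT  vc=[11, 27, 6]
12: 0x6c (blk 27, set 3) → VC-HIT  vc=[11, 15, 6]
13: 0x68 (blk 26, set 2) → L1-HIT  vc=[11, 15, 6]
14: 0x3f (blk 15, set 3) → VC-HIT  vc=[11, 27, 6]

VC = [11, 27, 6]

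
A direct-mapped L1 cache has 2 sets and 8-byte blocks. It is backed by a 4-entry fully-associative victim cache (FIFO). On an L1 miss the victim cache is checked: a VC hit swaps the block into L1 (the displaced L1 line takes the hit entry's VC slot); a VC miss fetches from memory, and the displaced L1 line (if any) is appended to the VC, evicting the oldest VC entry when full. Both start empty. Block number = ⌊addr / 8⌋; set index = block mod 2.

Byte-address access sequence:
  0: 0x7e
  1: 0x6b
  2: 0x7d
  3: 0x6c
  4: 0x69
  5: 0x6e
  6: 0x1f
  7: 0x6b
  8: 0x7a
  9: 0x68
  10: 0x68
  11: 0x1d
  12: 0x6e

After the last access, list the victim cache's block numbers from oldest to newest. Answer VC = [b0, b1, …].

  [0] addr=0x7e blk=15 s=1: MISS | VC []
  [1] addr=0x6b blk=13 s=1: MISS | VC [15]
  [2] addr=0x7d blk=15 s=1: VC-HIT | VC [13]
  [3] addr=0x6c blk=13 s=1: VC-HIT | VC [15]
  [4] addr=0x69 blk=13 s=1: L1-HIT | VC [15]
  [5] addr=0x6e blk=13 s=1: L1-HIT | VC [15]
  [6] addr=0x1f blk=3 s=1: MISS | VC [15, 13]
  [7] addr=0x6b blk=13 s=1: VC-HIT | VC [15, 3]
  [8] addr=0x7a blk=15 s=1: VC-HIT | VC [13, 3]
  [9] addr=0x68 blk=13 s=1: VC-HIT | VC [15, 3]
  [10] addr=0x68 blk=13 s=1: L1-HIT | VC [15, 3]
  [11] addr=0x1d blk=3 s=1: VC-HIT | VC [15, 13]
  [12] addr=0x6e blk=13 s=1: VC-HIT | VC [15, 3]

VC = [15, 3]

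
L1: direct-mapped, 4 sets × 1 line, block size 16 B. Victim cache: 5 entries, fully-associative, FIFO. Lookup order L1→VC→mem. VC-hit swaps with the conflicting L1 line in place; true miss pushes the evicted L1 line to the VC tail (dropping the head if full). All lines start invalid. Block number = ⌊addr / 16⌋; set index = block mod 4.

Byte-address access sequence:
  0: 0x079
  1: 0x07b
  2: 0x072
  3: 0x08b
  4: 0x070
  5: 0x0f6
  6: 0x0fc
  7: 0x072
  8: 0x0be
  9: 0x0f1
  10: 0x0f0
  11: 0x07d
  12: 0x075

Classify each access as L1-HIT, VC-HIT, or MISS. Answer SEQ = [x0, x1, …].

  [0] addr=0x79 blk=7 s=3: MISS | VC []
  [1] addr=0x7b blk=7 s=3: L1-HIT | VC []
  [2] addr=0x72 blk=7 s=3: L1-HIT | VC []
  [3] addr=0x8b blk=8 s=0: MISS | VC []
  [4] addr=0x70 blk=7 s=3: L1-HIT | VC []
  [5] addr=0xf6 blk=15 s=3: MISS | VC [7]
  [6] addr=0xfc blk=15 s=3: L1-HIT | VC [7]
  [7] addr=0x72 blk=7 s=3: VC-HIT | VC [15]
  [8] addr=0xbe blk=11 s=3: MISS | VC [15, 7]
  [9] addr=0xf1 blk=15 s=3: VC-HIT | VC [11, 7]
  [10] addr=0xf0 blk=15 s=3: L1-HIT | VC [11, 7]
  [11] addr=0x7d blk=7 s=3: VC-HIT | VC [11, 15]
  [12] addr=0x75 blk=7 s=3: L1-HIT | VC [11, 15]

SEQ = [MISS, L1-HIT, L1-HIT, MISS, L1-HIT, MISS, L1-HIT, VC-HIT, MISS, VC-HIT, L1-HIT, VC-HIT, L1-HIT]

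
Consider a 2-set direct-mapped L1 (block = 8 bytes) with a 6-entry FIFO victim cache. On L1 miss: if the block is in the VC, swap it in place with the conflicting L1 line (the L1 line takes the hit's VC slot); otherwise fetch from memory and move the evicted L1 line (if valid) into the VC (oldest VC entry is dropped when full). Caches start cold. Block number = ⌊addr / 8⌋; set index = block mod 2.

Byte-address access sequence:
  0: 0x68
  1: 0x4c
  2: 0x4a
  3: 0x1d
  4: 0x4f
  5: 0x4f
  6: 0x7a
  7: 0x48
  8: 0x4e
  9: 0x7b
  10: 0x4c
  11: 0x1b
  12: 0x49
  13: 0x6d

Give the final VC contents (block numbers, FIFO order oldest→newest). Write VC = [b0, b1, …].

0: 0x68 (blk 13, set 1) → MISS  vc=[]
1: 0x4c (blk 9, set 1) → MISS  vc=[13]
2: 0x4a (blk 9, set 1) → L1-HIT  vc=[13]
3: 0x1d (blk 3, set 1) → MISS  vc=[13, 9]
4: 0x4f (blk 9, set 1) → VC-HIT  vc=[13, 3]
5: 0x4f (blk 9, set 1) → L1-HIT  vc=[13, 3]
6: 0x7a (blk 15, set 1) → MISS  vc=[13, 3, 9]
7: 0x48 (blk 9, set 1) → VC-HIT  vc=[13, 3, 15]
8: 0x4e (blk 9, set 1) → L1-HIT  vc=[13, 3, 15]
9: 0x7b (blk 15, set 1) → VC-HIT  vc=[13, 3, 9]
10: 0x4c (blk 9, set 1) → VC-HIT  vc=[13, 3, 15]
11: 0x1b (blk 3, set 1) → VC-HIT  vc=[13, 9, 15]
12: 0x49 (blk 9, set 1) → VC-HIT  vc=[13, 3, 15]
13: 0x6d (blk 13, set 1) → VC-HIT  vc=[9, 3, 15]

VC = [9, 3, 15]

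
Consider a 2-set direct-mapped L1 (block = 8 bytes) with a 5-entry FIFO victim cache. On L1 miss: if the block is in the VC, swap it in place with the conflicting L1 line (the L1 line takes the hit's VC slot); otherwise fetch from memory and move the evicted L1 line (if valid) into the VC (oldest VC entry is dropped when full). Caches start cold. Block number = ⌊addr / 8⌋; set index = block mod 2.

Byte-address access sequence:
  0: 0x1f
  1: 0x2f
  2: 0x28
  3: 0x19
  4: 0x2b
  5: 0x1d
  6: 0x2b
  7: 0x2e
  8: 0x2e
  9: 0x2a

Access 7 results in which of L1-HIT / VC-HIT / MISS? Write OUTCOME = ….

OUTCOME = L1-HIT

  [0] addr=0x1f blk=3 s=1: MISS | VC []
  [1] addr=0x2f blk=5 s=1: MISS | VC [3]
  [2] addr=0x28 blk=5 s=1: L1-HIT | VC [3]
  [3] addr=0x19 blk=3 s=1: VC-HIT | VC [5]
  [4] addr=0x2b blk=5 s=1: VC-HIT | VC [3]
  [5] addr=0x1d blk=3 s=1: VC-HIT | VC [5]
  [6] addr=0x2b blk=5 s=1: VC-HIT | VC [3]
  [7] addr=0x2e blk=5 s=1: L1-HIT | VC [3]
  [8] addr=0x2e blk=5 s=1: L1-HIT | VC [3]
  [9] addr=0x2a blk=5 s=1: L1-HIT | VC [3]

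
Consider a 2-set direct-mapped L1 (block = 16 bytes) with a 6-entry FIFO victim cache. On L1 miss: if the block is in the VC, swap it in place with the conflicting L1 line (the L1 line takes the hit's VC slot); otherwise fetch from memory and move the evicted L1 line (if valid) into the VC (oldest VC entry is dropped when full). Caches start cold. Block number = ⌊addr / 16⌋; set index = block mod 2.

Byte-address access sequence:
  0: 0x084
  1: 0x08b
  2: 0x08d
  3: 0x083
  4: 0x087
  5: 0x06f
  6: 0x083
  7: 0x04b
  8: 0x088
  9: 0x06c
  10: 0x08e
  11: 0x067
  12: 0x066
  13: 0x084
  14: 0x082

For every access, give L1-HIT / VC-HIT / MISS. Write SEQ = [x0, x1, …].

#0 0x84→b8/s0 MISS; vc=[]
#1 0x8b→b8/s0 L1-HIT; vc=[]
#2 0x8d→b8/s0 L1-HIT; vc=[]
#3 0x83→b8/s0 L1-HIT; vc=[]
#4 0x87→b8/s0 L1-HIT; vc=[]
#5 0x6f→b6/s0 MISS; vc=[8]
#6 0x83→b8/s0 VC-HIT; vc=[6]
#7 0x4b→b4/s0 MISS; vc=[6,8]
#8 0x88→b8/s0 VC-HIT; vc=[6,4]
#9 0x6c→b6/s0 VC-HIT; vc=[8,4]
#10 0x8e→b8/s0 VC-HIT; vc=[6,4]
#11 0x67→b6/s0 VC-HIT; vc=[8,4]
#12 0x66→b6/s0 L1-HIT; vc=[8,4]
#13 0x84→b8/s0 VC-HIT; vc=[6,4]
#14 0x82→b8/s0 L1-HIT; vc=[6,4]

SEQ = [MISS, L1-HIT, L1-HIT, L1-HIT, L1-HIT, MISS, VC-HIT, MISS, VC-HIT, VC-HIT, VC-HIT, VC-HIT, L1-HIT, VC-HIT, L1-HIT]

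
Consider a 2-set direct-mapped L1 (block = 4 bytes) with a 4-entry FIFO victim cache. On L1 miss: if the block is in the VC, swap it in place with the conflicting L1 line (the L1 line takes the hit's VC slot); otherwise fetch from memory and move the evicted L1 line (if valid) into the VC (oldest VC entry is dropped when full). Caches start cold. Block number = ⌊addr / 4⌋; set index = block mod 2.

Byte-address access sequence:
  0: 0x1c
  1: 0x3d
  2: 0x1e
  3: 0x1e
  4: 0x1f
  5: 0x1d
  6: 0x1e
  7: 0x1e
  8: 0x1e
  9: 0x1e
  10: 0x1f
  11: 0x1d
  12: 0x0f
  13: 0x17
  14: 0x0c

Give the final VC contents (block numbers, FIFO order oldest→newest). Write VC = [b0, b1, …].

VC = [15, 7, 5]

  [0] addr=0x1c blk=7 s=1: MISS | VC []
  [1] addr=0x3d blk=15 s=1: MISS | VC [7]
  [2] addr=0x1e blk=7 s=1: VC-HIT | VC [15]
  [3] addr=0x1e blk=7 s=1: L1-HIT | VC [15]
  [4] addr=0x1f blk=7 s=1: L1-HIT | VC [15]
  [5] addr=0x1d blk=7 s=1: L1-HIT | VC [15]
  [6] addr=0x1e blk=7 s=1: L1-HIT | VC [15]
  [7] addr=0x1e blk=7 s=1: L1-HIT | VC [15]
  [8] addr=0x1e blk=7 s=1: L1-HIT | VC [15]
  [9] addr=0x1e blk=7 s=1: L1-HIT | VC [15]
  [10] addr=0x1f blk=7 s=1: L1-HIT | VC [15]
  [11] addr=0x1d blk=7 s=1: L1-HIT | VC [15]
  [12] addr=0xf blk=3 s=1: MISS | VC [15, 7]
  [13] addr=0x17 blk=5 s=1: MISS | VC [15, 7, 3]
  [14] addr=0xc blk=3 s=1: VC-HIT | VC [15, 7, 5]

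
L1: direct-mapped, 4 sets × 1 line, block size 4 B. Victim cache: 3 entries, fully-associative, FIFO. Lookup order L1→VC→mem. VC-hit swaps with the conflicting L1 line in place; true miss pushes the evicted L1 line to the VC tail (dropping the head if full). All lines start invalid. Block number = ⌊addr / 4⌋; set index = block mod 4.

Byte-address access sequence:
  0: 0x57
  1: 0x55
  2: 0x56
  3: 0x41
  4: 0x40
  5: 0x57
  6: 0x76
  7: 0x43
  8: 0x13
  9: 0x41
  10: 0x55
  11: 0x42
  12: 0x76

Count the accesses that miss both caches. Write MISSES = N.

MISSES = 4

#0 0x57→b21/s1 MISS; vc=[]
#1 0x55→b21/s1 L1-HIT; vc=[]
#2 0x56→b21/s1 L1-HIT; vc=[]
#3 0x41→b16/s0 MISS; vc=[]
#4 0x40→b16/s0 L1-HIT; vc=[]
#5 0x57→b21/s1 L1-HIT; vc=[]
#6 0x76→b29/s1 MISS; vc=[21]
#7 0x43→b16/s0 L1-HIT; vc=[21]
#8 0x13→b4/s0 MISS; vc=[21,16]
#9 0x41→b16/s0 VC-HIT; vc=[21,4]
#10 0x55→b21/s1 VC-HIT; vc=[29,4]
#11 0x42→b16/s0 L1-HIT; vc=[29,4]
#12 0x76→b29/s1 VC-HIT; vc=[21,4]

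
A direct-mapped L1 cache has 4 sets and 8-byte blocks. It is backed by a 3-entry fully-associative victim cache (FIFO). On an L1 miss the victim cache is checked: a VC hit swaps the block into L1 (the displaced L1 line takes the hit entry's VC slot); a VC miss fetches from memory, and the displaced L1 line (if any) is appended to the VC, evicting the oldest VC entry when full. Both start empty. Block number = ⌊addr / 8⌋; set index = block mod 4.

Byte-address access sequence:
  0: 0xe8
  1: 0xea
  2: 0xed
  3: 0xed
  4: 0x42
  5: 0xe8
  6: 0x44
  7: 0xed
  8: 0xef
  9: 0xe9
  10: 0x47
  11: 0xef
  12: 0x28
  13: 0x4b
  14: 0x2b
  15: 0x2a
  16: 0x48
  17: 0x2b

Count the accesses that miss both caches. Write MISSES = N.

MISSES = 4

0: 0xe8 (blk 29, set 1) → MISS  vc=[]
1: 0xea (blk 29, set 1) → L1-HIT  vc=[]
2: 0xed (blk 29, set 1) → L1-HIT  vc=[]
3: 0xed (blk 29, set 1) → L1-HIT  vc=[]
4: 0x42 (blk 8, set 0) → MISS  vc=[]
5: 0xe8 (blk 29, set 1) → L1-HIT  vc=[]
6: 0x44 (blk 8, set 0) → L1-HIT  vc=[]
7: 0xed (blk 29, set 1) → L1-HIT  vc=[]
8: 0xef (blk 29, set 1) → L1-HIT  vc=[]
9: 0xe9 (blk 29, set 1) → L1-HIT  vc=[]
10: 0x47 (blk 8, set 0) → L1-HIT  vc=[]
11: 0xef (blk 29, set 1) → L1-HIT  vc=[]
12: 0x28 (blk 5, set 1) → MISS  vc=[29]
13: 0x4b (blk 9, set 1) → MISS  vc=[29, 5]
14: 0x2b (blk 5, set 1) → VC-HIT  vc=[29, 9]
15: 0x2a (blk 5, set 1) → L1-HIT  vc=[29, 9]
16: 0x48 (blk 9, set 1) → VC-HIT  vc=[29, 5]
17: 0x2b (blk 5, set 1) → VC-HIT  vc=[29, 9]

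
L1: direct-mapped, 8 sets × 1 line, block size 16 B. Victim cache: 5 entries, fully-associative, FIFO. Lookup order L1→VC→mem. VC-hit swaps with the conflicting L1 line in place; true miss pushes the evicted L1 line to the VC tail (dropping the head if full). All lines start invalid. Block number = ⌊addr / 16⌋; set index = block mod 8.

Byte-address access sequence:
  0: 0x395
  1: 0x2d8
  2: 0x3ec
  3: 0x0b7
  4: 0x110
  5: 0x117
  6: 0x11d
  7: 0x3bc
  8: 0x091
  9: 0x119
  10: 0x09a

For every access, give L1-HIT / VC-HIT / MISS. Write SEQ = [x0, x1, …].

SEQ = [MISS, MISS, MISS, MISS, MISS, L1-HIT, L1-HIT, MISS, MISS, VC-HIT, VC-HIT]

  [0] addr=0x395 blk=57 s=1: MISS | VC []
  [1] addr=0x2d8 blk=45 s=5: MISS | VC []
  [2] addr=0x3ec blk=62 s=6: MISS | VC []
  [3] addr=0xb7 blk=11 s=3: MISS | VC []
  [4] addr=0x110 blk=17 s=1: MISS | VC [57]
  [5] addr=0x117 blk=17 s=1: L1-HIT | VC [57]
  [6] addr=0x11d blk=17 s=1: L1-HIT | VC [57]
  [7] addr=0x3bc blk=59 s=3: MISS | VC [57, 11]
  [8] addr=0x91 blk=9 s=1: MISS | VC [57, 11, 17]
  [9] addr=0x119 blk=17 s=1: VC-HIT | VC [57, 11, 9]
  [10] addr=0x9a blk=9 s=1: VC-HIT | VC [57, 11, 17]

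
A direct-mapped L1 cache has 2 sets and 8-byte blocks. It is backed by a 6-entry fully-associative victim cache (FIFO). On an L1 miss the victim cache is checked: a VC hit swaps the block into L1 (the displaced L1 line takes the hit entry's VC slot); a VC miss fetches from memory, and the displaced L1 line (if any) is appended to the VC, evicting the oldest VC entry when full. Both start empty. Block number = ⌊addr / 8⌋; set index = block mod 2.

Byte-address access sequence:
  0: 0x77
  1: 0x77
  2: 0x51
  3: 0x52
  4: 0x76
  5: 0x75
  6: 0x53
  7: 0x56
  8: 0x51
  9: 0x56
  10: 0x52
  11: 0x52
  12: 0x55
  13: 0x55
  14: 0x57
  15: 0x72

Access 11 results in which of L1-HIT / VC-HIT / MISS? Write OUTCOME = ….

OUTCOME = L1-HIT

0: 0x77 (blk 14, set 0) → MISS  vc=[]
1: 0x77 (blk 14, set 0) → L1-HIT  vc=[]
2: 0x51 (blk 10, set 0) → MISS  vc=[14]
3: 0x52 (blk 10, set 0) → L1-HIT  vc=[14]
4: 0x76 (blk 14, set 0) → VC-HIT  vc=[10]
5: 0x75 (blk 14, set 0) → L1-HIT  vc=[10]
6: 0x53 (blk 10, set 0) → VC-HIT  vc=[14]
7: 0x56 (blk 10, set 0) → L1-HIT  vc=[14]
8: 0x51 (blk 10, set 0) → L1-HIT  vc=[14]
9: 0x56 (blk 10, set 0) → L1-HIT  vc=[14]
10: 0x52 (blk 10, set 0) → L1-HIT  vc=[14]
11: 0x52 (blk 10, set 0) → L1-HIT  vc=[14]
12: 0x55 (blk 10, set 0) → L1-HIT  vc=[14]
13: 0x55 (blk 10, set 0) → L1-HIT  vc=[14]
14: 0x57 (blk 10, set 0) → L1-HIT  vc=[14]
15: 0x72 (blk 14, set 0) → VC-HIT  vc=[10]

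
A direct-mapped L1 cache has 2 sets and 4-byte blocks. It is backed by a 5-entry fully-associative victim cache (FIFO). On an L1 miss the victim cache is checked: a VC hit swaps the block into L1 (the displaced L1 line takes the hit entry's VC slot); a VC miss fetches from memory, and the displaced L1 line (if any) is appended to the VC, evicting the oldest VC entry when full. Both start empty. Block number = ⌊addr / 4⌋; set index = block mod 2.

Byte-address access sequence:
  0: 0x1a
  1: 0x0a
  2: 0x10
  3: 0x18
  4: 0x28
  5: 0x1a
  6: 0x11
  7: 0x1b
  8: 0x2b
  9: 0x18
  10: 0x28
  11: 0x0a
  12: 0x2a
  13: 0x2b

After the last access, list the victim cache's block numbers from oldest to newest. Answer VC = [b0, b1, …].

VC = [4, 2, 6]

0: 0x1a (blk 6, set 0) → MISS  vc=[]
1: 0xa (blk 2, set 0) → MISS  vc=[6]
2: 0x10 (blk 4, set 0) → MISS  vc=[6, 2]
3: 0x18 (blk 6, set 0) → VC-HIT  vc=[4, 2]
4: 0x28 (blk 10, set 0) → MISS  vc=[4, 2, 6]
5: 0x1a (blk 6, set 0) → VC-HIT  vc=[4, 2, 10]
6: 0x11 (blk 4, set 0) → VC-HIT  vc=[6, 2, 10]
7: 0x1b (blk 6, set 0) → VC-HIT  vc=[4, 2, 10]
8: 0x2b (blk 10, set 0) → VC-HIT  vc=[4, 2, 6]
9: 0x18 (blk 6, set 0) → VC-HIT  vc=[4, 2, 10]
10: 0x28 (blk 10, set 0) → VC-HIT  vc=[4, 2, 6]
11: 0xa (blk 2, set 0) → VC-HIT  vc=[4, 10, 6]
12: 0x2a (blk 10, set 0) → VC-HIT  vc=[4, 2, 6]
13: 0x2b (blk 10, set 0) → L1-HIT  vc=[4, 2, 6]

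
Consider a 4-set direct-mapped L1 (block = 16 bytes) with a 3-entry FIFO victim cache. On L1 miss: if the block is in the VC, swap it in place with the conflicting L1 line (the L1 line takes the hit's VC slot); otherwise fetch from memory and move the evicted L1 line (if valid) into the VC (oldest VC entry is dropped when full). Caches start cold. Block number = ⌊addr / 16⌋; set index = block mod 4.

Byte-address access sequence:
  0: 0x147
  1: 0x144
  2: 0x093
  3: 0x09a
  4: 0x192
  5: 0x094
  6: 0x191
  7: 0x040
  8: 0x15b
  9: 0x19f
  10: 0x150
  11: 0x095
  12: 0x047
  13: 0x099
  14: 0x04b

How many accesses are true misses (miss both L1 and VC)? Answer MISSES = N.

0: 0x147 (blk 20, set 0) → MISS  vc=[]
1: 0x144 (blk 20, set 0) → L1-HIT  vc=[]
2: 0x93 (blk 9, set 1) → MISS  vc=[]
3: 0x9a (blk 9, set 1) → L1-HIT  vc=[]
4: 0x192 (blk 25, set 1) → MISS  vc=[9]
5: 0x94 (blk 9, set 1) → VC-HIT  vc=[25]
6: 0x191 (blk 25, set 1) → VC-HIT  vc=[9]
7: 0x40 (blk 4, set 0) → MISS  vc=[9, 20]
8: 0x15b (blk 21, set 1) → MISS  vc=[9, 20, 25]
9: 0x19f (blk 25, set 1) → VC-HIT  vc=[9, 20, 21]
10: 0x150 (blk 21, set 1) → VC-HIT  vc=[9, 20, 25]
11: 0x95 (blk 9, set 1) → VC-HIT  vc=[21, 20, 25]
12: 0x47 (blk 4, set 0) → L1-HIT  vc=[21, 20, 25]
13: 0x99 (blk 9, set 1) → L1-HIT  vc=[21, 20, 25]
14: 0x4b (blk 4, set 0) → L1-HIT  vc=[21, 20, 25]

MISSES = 5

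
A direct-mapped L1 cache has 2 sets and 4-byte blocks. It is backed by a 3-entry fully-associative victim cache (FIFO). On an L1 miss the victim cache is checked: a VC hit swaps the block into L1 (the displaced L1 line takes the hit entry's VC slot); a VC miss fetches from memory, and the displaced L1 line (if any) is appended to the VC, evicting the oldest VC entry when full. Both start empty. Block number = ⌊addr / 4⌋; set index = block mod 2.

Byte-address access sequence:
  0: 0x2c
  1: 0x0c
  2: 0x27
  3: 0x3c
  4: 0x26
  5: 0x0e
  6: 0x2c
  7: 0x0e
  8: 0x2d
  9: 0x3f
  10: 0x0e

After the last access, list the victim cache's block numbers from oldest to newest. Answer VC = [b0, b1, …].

VC = [15, 9, 11]

#0 0x2c→b11/s1 MISS; vc=[]
#1 0xc→b3/s1 MISS; vc=[11]
#2 0x27→b9/s1 MISS; vc=[11,3]
#3 0x3c→b15/s1 MISS; vc=[11,3,9]
#4 0x26→b9/s1 VC-HIT; vc=[11,3,15]
#5 0xe→b3/s1 VC-HIT; vc=[11,9,15]
#6 0x2c→b11/s1 VC-HIT; vc=[3,9,15]
#7 0xe→b3/s1 VC-HIT; vc=[11,9,15]
#8 0x2d→b11/s1 VC-HIT; vc=[3,9,15]
#9 0x3f→b15/s1 VC-HIT; vc=[3,9,11]
#10 0xe→b3/s1 VC-HIT; vc=[15,9,11]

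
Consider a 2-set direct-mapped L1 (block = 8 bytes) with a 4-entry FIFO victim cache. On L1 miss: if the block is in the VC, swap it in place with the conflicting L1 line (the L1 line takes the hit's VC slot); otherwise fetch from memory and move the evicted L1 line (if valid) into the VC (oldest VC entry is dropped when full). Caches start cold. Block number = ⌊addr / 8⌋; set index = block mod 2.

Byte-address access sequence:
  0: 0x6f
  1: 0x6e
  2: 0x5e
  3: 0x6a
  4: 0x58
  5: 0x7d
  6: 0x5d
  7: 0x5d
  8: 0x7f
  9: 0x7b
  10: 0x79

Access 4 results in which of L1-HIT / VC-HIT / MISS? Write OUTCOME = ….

#0 0x6f→b13/s1 MISS; vc=[]
#1 0x6e→b13/s1 L1-HIT; vc=[]
#2 0x5e→b11/s1 MISS; vc=[13]
#3 0x6a→b13/s1 VC-HIT; vc=[11]
#4 0x58→b11/s1 VC-HIT; vc=[13]
#5 0x7d→b15/s1 MISS; vc=[13,11]
#6 0x5d→b11/s1 VC-HIT; vc=[13,15]
#7 0x5d→b11/s1 L1-HIT; vc=[13,15]
#8 0x7f→b15/s1 VC-HIT; vc=[13,11]
#9 0x7b→b15/s1 L1-HIT; vc=[13,11]
#10 0x79→b15/s1 L1-HIT; vc=[13,11]

OUTCOME = VC-HIT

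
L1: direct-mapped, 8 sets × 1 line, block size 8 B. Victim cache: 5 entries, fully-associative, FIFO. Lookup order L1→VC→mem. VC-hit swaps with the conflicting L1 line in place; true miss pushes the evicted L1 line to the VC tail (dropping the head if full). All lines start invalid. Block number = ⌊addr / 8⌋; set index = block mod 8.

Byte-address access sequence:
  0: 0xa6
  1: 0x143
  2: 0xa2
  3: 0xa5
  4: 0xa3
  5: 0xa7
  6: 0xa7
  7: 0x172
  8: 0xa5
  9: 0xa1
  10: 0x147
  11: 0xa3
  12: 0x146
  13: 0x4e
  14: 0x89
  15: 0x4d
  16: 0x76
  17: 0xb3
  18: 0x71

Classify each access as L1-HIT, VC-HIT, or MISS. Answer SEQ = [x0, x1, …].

  [0] addr=0xa6 blk=20 s=4: MISS | VC []
  [1] addr=0x143 blk=40 s=0: MISS | VC []
  [2] addr=0xa2 blk=20 s=4: L1-HIT | VC []
  [3] addr=0xa5 blk=20 s=4: L1-HIT | VC []
  [4] addr=0xa3 blk=20 s=4: L1-HIT | VC []
  [5] addr=0xa7 blk=20 s=4: L1-HIT | VC []
  [6] addr=0xa7 blk=20 s=4: L1-HIT | VC []
  [7] addr=0x172 blk=46 s=6: MISS | VC []
  [8] addr=0xa5 blk=20 s=4: L1-HIT | VC []
  [9] addr=0xa1 blk=20 s=4: L1-HIT | VC []
  [10] addr=0x147 blk=40 s=0: L1-HIT | VC []
  [11] addr=0xa3 blk=20 s=4: L1-HIT | VC []
  [12] addr=0x146 blk=40 s=0: L1-HIT | VC []
  [13] addr=0x4e blk=9 s=1: MISS | VC []
  [14] addr=0x89 blk=17 s=1: MISS | VC [9]
  [15] addr=0x4d blk=9 s=1: VC-HIT | VC [17]
  [16] addr=0x76 blk=14 s=6: MISS | VC [17, 46]
  [17] addr=0xb3 blk=22 s=6: MISS | VC [17, 46, 14]
  [18] addr=0x71 blk=14 s=6: VC-HIT | VC [17, 46, 22]

SEQ = [MISS, MISS, L1-HIT, L1-HIT, L1-HIT, L1-HIT, L1-HIT, MISS, L1-HIT, L1-HIT, L1-HIT, L1-HIT, L1-HIT, MISS, MISS, VC-HIT, MISS, MISS, VC-HIT]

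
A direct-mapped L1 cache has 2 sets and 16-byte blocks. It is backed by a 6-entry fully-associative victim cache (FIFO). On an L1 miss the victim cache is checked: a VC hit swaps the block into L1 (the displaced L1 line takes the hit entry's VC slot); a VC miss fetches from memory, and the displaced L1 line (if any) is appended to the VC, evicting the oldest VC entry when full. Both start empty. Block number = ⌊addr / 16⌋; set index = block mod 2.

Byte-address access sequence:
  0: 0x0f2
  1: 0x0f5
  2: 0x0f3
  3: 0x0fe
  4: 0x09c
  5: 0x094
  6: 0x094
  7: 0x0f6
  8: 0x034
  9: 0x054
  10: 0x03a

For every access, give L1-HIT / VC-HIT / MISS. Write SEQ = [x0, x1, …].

SEQ = [MISS, L1-HIT, L1-HIT, L1-HIT, MISS, L1-HIT, L1-HIT, VC-HIT, MISS, MISS, VC-HIT]

  [0] addr=0xf2 blk=15 s=1: MISS | VC []
  [1] addr=0xf5 blk=15 s=1: L1-HIT | VC []
  [2] addr=0xf3 blk=15 s=1: L1-HIT | VC []
  [3] addr=0xfe blk=15 s=1: L1-HIT | VC []
  [4] addr=0x9c blk=9 s=1: MISS | VC [15]
  [5] addr=0x94 blk=9 s=1: L1-HIT | VC [15]
  [6] addr=0x94 blk=9 s=1: L1-HIT | VC [15]
  [7] addr=0xf6 blk=15 s=1: VC-HIT | VC [9]
  [8] addr=0x34 blk=3 s=1: MISS | VC [9, 15]
  [9] addr=0x54 blk=5 s=1: MISS | VC [9, 15, 3]
  [10] addr=0x3a blk=3 s=1: VC-HIT | VC [9, 15, 5]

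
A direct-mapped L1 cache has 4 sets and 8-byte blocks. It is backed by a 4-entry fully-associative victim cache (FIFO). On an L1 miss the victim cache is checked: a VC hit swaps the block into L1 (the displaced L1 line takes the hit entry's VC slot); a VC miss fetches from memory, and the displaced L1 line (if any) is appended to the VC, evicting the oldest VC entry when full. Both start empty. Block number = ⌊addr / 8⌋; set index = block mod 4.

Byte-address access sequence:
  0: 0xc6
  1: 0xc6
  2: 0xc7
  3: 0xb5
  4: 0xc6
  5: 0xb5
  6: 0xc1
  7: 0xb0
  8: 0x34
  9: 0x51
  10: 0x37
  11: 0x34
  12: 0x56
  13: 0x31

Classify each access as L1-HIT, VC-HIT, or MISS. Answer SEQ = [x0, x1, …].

#0 0xc6→b24/s0 MISS; vc=[]
#1 0xc6→b24/s0 L1-HIT; vc=[]
#2 0xc7→b24/s0 L1-HIT; vc=[]
#3 0xb5→b22/s2 MISS; vc=[]
#4 0xc6→b24/s0 L1-HIT; vc=[]
#5 0xb5→b22/s2 L1-HIT; vc=[]
#6 0xc1→b24/s0 L1-HIT; vc=[]
#7 0xb0→b22/s2 L1-HIT; vc=[]
#8 0x34→b6/s2 MISS; vc=[22]
#9 0x51→b10/s2 MISS; vc=[22,6]
#10 0x37→b6/s2 VC-HIT; vc=[22,10]
#11 0x34→b6/s2 L1-HIT; vc=[22,10]
#12 0x56→b10/s2 VC-HIT; vc=[22,6]
#13 0x31→b6/s2 VC-HIT; vc=[22,10]

SEQ = [MISS, L1-HIT, L1-HIT, MISS, L1-HIT, L1-HIT, L1-HIT, L1-HIT, MISS, MISS, VC-HIT, L1-HIT, VC-HIT, VC-HIT]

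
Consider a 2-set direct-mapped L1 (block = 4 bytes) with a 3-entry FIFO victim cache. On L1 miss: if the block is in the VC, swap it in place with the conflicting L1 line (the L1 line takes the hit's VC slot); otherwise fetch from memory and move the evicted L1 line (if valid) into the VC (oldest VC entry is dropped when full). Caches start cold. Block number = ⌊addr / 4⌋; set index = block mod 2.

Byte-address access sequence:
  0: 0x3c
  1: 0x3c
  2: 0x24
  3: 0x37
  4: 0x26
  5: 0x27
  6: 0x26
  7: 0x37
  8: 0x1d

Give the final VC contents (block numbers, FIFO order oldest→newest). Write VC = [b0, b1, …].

  [0] addr=0x3c blk=15 s=1: MISS | VC []
  [1] addr=0x3c blk=15 s=1: L1-HIT | VC []
  [2] addr=0x24 blk=9 s=1: MISS | VC [15]
  [3] addr=0x37 blk=13 s=1: MISS | VC [15, 9]
  [4] addr=0x26 blk=9 s=1: VC-HIT | VC [15, 13]
  [5] addr=0x27 blk=9 s=1: L1-HIT | VC [15, 13]
  [6] addr=0x26 blk=9 s=1: L1-HIT | VC [15, 13]
  [7] addr=0x37 blk=13 s=1: VC-HIT | VC [15, 9]
  [8] addr=0x1d blk=7 s=1: MISS | VC [15, 9, 13]

VC = [15, 9, 13]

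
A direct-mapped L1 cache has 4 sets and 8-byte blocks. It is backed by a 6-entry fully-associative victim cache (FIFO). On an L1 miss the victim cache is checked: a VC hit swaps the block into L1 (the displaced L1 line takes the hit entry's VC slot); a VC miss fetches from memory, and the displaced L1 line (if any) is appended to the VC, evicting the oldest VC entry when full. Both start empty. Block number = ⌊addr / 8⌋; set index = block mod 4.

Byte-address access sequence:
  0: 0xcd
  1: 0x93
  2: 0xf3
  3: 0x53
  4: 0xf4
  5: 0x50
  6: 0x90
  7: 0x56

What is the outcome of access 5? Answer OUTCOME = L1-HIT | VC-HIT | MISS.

OUTCOME = VC-HIT

#0 0xcd→b25/s1 MISS; vc=[]
#1 0x93→b18/s2 MISS; vc=[]
#2 0xf3→b30/s2 MISS; vc=[18]
#3 0x53→b10/s2 MISS; vc=[18,30]
#4 0xf4→b30/s2 VC-HIT; vc=[18,10]
#5 0x50→b10/s2 VC-HIT; vc=[18,30]
#6 0x90→b18/s2 VC-HIT; vc=[10,30]
#7 0x56→b10/s2 VC-HIT; vc=[18,30]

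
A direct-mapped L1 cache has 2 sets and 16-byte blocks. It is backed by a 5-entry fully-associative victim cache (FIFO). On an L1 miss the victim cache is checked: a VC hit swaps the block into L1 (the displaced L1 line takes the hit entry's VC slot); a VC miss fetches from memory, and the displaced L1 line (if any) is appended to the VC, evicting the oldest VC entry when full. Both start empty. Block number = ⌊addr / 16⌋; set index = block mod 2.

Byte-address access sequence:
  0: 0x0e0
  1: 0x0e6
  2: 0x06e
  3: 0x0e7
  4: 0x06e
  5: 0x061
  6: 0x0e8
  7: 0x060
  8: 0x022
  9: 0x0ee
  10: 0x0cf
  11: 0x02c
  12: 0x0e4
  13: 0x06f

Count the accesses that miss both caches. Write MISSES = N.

MISSES = 4

0: 0xe0 (blk 14, set 0) → MISS  vc=[]
1: 0xe6 (blk 14, set 0) → L1-HIT  vc=[]
2: 0x6e (blk 6, set 0) → MISS  vc=[14]
3: 0xe7 (blk 14, set 0) → VC-HIT  vc=[6]
4: 0x6e (blk 6, set 0) → VC-HIT  vc=[14]
5: 0x61 (blk 6, set 0) → L1-HIT  vc=[14]
6: 0xe8 (blk 14, set 0) → VC-HIT  vc=[6]
7: 0x60 (blk 6, set 0) → VC-HIT  vc=[14]
8: 0x22 (blk 2, set 0) → MISS  vc=[14, 6]
9: 0xee (blk 14, set 0) → VC-HIT  vc=[2, 6]
10: 0xcf (blk 12, set 0) → MISS  vc=[2, 6, 14]
11: 0x2c (blk 2, set 0) → VC-HIT  vc=[12, 6, 14]
12: 0xe4 (blk 14, set 0) → VC-HIT  vc=[12, 6, 2]
13: 0x6f (blk 6, set 0) → VC-HIT  vc=[12, 14, 2]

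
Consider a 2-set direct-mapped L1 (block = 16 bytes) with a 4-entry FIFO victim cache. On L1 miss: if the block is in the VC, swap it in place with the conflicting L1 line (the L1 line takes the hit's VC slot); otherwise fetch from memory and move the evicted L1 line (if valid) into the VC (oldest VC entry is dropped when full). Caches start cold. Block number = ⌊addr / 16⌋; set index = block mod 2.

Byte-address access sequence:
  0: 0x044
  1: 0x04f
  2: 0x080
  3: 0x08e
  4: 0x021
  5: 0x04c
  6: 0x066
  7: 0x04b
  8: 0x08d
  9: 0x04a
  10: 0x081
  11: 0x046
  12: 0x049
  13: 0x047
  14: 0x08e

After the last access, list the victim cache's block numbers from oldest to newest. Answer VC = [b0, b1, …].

  [0] addr=0x44 blk=4 s=0: MISS | VC []
  [1] addr=0x4f blk=4 s=0: L1-HIT | VC []
  [2] addr=0x80 blk=8 s=0: MISS | VC [4]
  [3] addr=0x8e blk=8 s=0: L1-HIT | VC [4]
  [4] addr=0x21 blk=2 s=0: MISS | VC [4, 8]
  [5] addr=0x4c blk=4 s=0: VC-HIT | VC [2, 8]
  [6] addr=0x66 blk=6 s=0: MISS | VC [2, 8, 4]
  [7] addr=0x4b blk=4 s=0: VC-HIT | VC [2, 8, 6]
  [8] addr=0x8d blk=8 s=0: VC-HIT | VC [2, 4, 6]
  [9] addr=0x4a blk=4 s=0: VC-HIT | VC [2, 8, 6]
  [10] addr=0x81 blk=8 s=0: VC-HIT | VC [2, 4, 6]
  [11] addr=0x46 blk=4 s=0: VC-HIT | VC [2, 8, 6]
  [12] addr=0x49 blk=4 s=0: L1-HIT | VC [2, 8, 6]
  [13] addr=0x47 blk=4 s=0: L1-HIT | VC [2, 8, 6]
  [14] addr=0x8e blk=8 s=0: VC-HIT | VC [2, 4, 6]

VC = [2, 4, 6]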